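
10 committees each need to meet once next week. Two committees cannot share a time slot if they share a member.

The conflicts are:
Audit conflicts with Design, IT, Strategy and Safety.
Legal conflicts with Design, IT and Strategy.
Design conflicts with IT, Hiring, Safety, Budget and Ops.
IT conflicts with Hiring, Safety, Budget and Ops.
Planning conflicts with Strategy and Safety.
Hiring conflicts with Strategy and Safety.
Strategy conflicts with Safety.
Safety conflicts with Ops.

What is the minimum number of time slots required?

Design, IT, Safety, Ops pairwise conflict, so at least 4 time slots are needed.
4 time slots suffice: time slot 1 → {IT, Strategy}; time slot 2 → {Legal, Safety, Budget}; time slot 3 → {Design, Planning}; time slot 4 → {Audit, Hiring, Ops}. Every pair that conflicts lands in different time slots.

4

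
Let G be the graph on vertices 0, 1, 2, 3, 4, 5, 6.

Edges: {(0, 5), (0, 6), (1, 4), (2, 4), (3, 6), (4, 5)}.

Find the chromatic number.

2

1 and 4 are adjacent, so at least 2 colors are needed.
2 colors suffice: 0=red, 1=blue, 2=blue, 3=red, 4=red, 5=blue, 6=blue. Each edge has distinct colors on its endpoints.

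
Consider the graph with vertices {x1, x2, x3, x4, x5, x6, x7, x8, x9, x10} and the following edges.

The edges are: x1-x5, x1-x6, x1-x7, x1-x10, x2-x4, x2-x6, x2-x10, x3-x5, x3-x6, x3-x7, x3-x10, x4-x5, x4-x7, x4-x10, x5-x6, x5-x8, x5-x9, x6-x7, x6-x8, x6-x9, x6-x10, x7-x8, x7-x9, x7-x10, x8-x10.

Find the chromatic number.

x6, x7, x8, x10 are mutually adjacent (a clique of size 4), so at least 4 colors are needed.
One proper 4-coloring: x1=4, x2=3, x3=4, x4=1, x5=2, x6=1, x7=3, x8=4, x9=4, x10=2. No two adjacent vertices share a color.

4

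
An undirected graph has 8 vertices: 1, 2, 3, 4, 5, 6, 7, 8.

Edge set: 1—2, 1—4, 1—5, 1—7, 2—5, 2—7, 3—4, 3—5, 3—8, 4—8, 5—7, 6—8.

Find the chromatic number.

1, 2, 5, 7 are pairwise adjacent (a clique of size 4), so at least 4 colors are needed.
4 colors suffice: color a → {4, 5, 6}; color b → {1, 3}; color c → {7, 8}; color d → {2}. No two adjacent vertices share a color.

4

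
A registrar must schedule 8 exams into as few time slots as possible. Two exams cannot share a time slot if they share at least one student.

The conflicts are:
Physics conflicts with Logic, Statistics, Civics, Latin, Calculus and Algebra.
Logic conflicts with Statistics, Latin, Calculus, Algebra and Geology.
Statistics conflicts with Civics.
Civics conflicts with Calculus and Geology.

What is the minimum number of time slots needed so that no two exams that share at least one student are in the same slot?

Physics, Civics, Calculus pairwise conflict, so at least 3 time slots are needed.
3 time slots suffice: Physics=1, Logic=2, Statistics=3, Civics=2, Latin=3, Calculus=3, Algebra=3, Geology=1. No two conflicting exams share a time slot.

3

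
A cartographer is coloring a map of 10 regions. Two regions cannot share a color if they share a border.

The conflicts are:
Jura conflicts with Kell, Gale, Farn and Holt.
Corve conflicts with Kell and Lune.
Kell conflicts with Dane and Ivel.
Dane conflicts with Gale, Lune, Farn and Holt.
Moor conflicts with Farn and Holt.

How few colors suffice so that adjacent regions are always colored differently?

Jura and Gale conflict, so at least 2 colors are needed.
2 colors suffice: Jura=1, Corve=1, Kell=2, Dane=1, Gale=2, Moor=1, Ivel=1, Lune=2, Farn=2, Holt=2. Every pair that conflicts lands in different colors.

2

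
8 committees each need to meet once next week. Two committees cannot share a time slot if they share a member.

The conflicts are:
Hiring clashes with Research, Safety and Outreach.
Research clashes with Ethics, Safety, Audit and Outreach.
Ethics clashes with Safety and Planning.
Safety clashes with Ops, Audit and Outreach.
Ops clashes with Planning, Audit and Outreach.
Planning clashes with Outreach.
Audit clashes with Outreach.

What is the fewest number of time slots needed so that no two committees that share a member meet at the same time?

4

Hiring, Research, Safety, Outreach are mutually in conflict, so at least 4 time slots are needed.
4 time slots suffice: time slot 1 → {Safety, Planning}; time slot 2 → {Ethics, Outreach}; time slot 3 → {Research, Ops}; time slot 4 → {Hiring, Audit}. Every pair that conflicts lands in different time slots.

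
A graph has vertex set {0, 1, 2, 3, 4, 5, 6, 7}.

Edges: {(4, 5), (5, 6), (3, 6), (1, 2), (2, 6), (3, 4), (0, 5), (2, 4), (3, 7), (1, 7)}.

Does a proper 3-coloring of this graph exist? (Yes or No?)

Yes

The chromatic number is 3. The cycle 7-3-6-2-1-7 has odd length 5, so it cannot be 2-colored; at least 3 colors are needed.
3 colors suffice: 0=red, 1=red, 2=blue, 3=blue, 4=red, 5=blue, 6=red, 7=green.
That is already a proper 3-coloring.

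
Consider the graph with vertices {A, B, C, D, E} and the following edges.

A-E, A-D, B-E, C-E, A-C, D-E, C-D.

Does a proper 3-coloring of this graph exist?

No

A, C, D, E are pairwise adjacent (a clique of size 4), so at least 4 colors are needed.
So 3 colors are not enough.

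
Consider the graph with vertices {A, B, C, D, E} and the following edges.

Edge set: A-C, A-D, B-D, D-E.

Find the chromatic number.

2

A and C are adjacent, so at least 2 colors are needed.
2 colors suffice: color 1 → {C, D}; color 2 → {A, B, E}. Every edge joins two different colors.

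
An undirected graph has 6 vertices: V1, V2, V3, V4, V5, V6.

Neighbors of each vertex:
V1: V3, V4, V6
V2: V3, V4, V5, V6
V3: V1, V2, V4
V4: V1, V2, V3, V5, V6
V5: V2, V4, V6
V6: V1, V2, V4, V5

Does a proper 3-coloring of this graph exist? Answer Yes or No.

V2, V4, V5, V6 form a clique, so at least 4 colors are needed.
So 3 colors are not enough.

No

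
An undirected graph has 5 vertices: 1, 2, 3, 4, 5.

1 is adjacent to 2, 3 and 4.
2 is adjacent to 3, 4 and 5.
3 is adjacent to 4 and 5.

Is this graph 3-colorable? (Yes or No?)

No

1, 2, 3, 4 are mutually adjacent (a clique of size 4), so at least 4 colors are needed.
So 3 colors are not enough.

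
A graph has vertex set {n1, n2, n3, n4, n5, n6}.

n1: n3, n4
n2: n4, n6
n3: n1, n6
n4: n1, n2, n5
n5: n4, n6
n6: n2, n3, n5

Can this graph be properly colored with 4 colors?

Yes

The chromatic number is 3. The cycle n3-n6-n2-n4-n1-n3 has odd length 5, so it cannot be 2-colored; at least 3 colors are needed.
3 colors suffice: color 1 → {n4, n6}; color 2 → {n2, n3, n5}; color 3 → {n1}.
Since 4 ≥ 3, a proper 4-coloring certainly exists.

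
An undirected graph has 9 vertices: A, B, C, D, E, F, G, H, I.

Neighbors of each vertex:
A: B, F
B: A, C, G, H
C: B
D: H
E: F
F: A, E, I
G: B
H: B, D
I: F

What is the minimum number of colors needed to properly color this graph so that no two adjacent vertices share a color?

E and F are adjacent, so at least 2 colors are needed.
2 colors suffice: color 1 → {B, D, F}; color 2 → {A, C, E, G, H, I}. Each edge has distinct colors on its endpoints.

2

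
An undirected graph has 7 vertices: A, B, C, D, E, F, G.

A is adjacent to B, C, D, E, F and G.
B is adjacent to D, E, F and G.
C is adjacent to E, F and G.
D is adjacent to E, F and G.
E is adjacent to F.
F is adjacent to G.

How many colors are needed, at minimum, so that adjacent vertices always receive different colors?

A, B, D, F, G are mutually adjacent (a clique of size 5), so at least 5 colors are needed.
5 colors suffice: color red → {A}; color blue → {F}; color green → {C, D}; color yellow → {E, G}; color purple → {B}. Each edge has distinct colors on its endpoints.

5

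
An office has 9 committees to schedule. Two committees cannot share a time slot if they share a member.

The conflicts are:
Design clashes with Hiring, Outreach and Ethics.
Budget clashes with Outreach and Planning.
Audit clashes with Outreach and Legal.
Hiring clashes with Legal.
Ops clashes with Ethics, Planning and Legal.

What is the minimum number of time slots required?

The cycle Hiring-Design-Ethics-Ops-Legal-Hiring has odd length 5, so it cannot be 2-colored; at least 3 time slots are needed.
3 time slots suffice: Design=2, Budget=2, Audit=2, Hiring=3, Ops=2, Outreach=1, Ethics=1, Planning=1, Legal=1. Each listed conflict is separated.

3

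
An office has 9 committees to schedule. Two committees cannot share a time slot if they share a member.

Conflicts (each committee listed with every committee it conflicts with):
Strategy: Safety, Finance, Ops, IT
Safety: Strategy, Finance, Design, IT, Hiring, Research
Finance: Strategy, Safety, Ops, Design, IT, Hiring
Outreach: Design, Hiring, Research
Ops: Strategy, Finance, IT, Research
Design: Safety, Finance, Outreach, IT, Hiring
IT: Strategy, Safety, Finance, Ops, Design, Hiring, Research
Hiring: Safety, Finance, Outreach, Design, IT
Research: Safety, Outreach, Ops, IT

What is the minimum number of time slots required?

Safety, Finance, Design, IT, Hiring are mutually in conflict, so at least 5 time slots are needed.
5 time slots suffice: Strategy=4, Safety=3, Finance=2, Outreach=1, Ops=3, Design=5, IT=1, Hiring=4, Research=2. No two conflicting committees share a time slot.

5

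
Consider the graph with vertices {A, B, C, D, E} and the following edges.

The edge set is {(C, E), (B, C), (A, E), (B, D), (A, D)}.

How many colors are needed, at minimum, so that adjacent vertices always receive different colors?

3

The cycle B-D-A-E-C-B has odd length 5, so it cannot be 2-colored; at least 3 colors are needed.
One proper 3-coloring: A=1, B=3, C=1, D=2, E=2. Each edge has distinct colors on its endpoints.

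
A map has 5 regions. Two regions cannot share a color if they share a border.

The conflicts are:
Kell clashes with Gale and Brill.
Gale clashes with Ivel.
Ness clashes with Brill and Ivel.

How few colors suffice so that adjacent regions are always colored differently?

The cycle Gale-Kell-Brill-Ness-Ivel-Gale has odd length 5, so it cannot be 2-colored; at least 3 colors are needed.
A valid assignment using 3 colors: Kell=2, Gale=3, Ness=2, Brill=1, Ivel=1. No two conflicting regions share a color.

3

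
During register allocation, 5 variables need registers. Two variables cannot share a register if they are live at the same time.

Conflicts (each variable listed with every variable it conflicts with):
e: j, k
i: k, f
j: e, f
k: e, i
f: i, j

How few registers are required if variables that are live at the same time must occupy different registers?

3

The cycle i-f-j-e-k-i has odd length 5, so it cannot be 2-colored; at least 3 registers are needed.
3 registers suffice: register 1 → {j, k}; register 2 → {e, f}; register 3 → {i}. No two conflicting variables share a register.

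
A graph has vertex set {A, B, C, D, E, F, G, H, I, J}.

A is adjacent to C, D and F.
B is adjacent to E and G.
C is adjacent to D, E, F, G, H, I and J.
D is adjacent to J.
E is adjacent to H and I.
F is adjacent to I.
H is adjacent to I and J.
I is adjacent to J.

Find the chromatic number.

C, E, H, I form a clique, so at least 4 colors are needed.
4 colors suffice: color red → {B, C}; color blue → {D, G, I}; color green → {E, F, J}; color yellow → {A, H}. Each edge has distinct colors on its endpoints.

4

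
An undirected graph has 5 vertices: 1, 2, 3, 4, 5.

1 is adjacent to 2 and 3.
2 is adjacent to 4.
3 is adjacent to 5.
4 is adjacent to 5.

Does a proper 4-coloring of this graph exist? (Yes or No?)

Yes

The chromatic number is 3. The cycle 4-5-3-1-2-4 has odd length 5, so it cannot be 2-colored; at least 3 colors are needed.
A valid assignment using 3 colors: 1=green, 2=blue, 3=red, 4=red, 5=blue.
Since 4 ≥ 3, a proper 4-coloring certainly exists.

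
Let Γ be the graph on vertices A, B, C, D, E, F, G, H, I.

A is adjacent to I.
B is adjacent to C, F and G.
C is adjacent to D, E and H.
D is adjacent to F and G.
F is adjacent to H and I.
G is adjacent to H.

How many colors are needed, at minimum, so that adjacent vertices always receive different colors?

2

C and E are adjacent, so at least 2 colors are needed.
2 colors suffice: color red → {A, C, F, G}; color blue → {B, D, E, H, I}. Each edge has distinct colors on its endpoints.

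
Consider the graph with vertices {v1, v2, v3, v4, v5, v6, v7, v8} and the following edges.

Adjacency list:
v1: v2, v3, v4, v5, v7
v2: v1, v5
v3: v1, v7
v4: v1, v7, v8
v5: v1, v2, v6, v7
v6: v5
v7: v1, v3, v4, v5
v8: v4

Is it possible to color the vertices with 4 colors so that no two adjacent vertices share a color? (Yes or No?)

The chromatic number is 3. v1, v3, v7 are mutually adjacent, so at least 3 colors are needed.
3 colors suffice: color 1 → {v1, v6, v8}; color 2 → {v2, v7}; color 3 → {v3, v4, v5}.
Since 4 ≥ 3, a proper 4-coloring certainly exists.

Yes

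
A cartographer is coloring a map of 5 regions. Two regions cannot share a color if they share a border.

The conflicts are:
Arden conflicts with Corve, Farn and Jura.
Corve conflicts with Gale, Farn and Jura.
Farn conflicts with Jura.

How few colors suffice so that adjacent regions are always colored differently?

Arden, Corve, Farn, Jura are mutually in conflict, so at least 4 colors are needed.
4 colors suffice: color 1 → {Corve}; color 2 → {Gale, Farn}; color 3 → {Jura}; color 4 → {Arden}. No two conflicting regions share a color.

4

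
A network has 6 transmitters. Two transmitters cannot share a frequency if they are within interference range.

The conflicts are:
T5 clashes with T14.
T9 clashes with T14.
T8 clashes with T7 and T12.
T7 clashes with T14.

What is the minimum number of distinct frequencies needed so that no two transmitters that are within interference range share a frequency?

2

T8 and T7 conflict, so at least 2 frequencies are needed.
A valid assignment using 2 frequencies: T5=2, T9=2, T8=1, T7=2, T14=1, T12=2. Every pair that conflicts lands in different frequencies.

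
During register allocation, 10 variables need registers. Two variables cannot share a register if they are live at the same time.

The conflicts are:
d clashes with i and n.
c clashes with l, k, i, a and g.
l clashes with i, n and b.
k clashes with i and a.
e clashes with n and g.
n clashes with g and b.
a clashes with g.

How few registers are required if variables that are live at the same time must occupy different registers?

c, a, g all conflict with each other, so at least 3 registers are needed.
3 registers suffice: register 1 → {c, n}; register 2 → {d, l, k, g}; register 3 → {i, e, a, b}. Each listed conflict is separated.

3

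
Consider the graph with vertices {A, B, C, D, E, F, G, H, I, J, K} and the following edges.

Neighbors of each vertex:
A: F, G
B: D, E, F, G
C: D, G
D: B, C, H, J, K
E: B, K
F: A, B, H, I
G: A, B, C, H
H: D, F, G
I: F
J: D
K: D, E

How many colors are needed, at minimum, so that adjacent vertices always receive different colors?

D and J are adjacent, so at least 2 colors are needed.
2 colors suffice: color 1 → {D, E, F, G}; color 2 → {A, B, C, H, I, J, K}. Each edge has distinct colors on its endpoints.

2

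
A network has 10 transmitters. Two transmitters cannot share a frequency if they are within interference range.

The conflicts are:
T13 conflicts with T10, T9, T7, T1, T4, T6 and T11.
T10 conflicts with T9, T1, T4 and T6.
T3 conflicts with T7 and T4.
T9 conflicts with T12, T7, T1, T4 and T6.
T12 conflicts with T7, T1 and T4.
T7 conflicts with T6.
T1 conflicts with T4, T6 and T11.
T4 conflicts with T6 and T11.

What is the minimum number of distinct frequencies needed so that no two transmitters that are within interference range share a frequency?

T13, T10, T9, T1, T4, T6 are mutually in conflict, so at least 6 frequencies are needed.
A valid assignment using 6 frequencies: T13=3, T10=6, T3=2, T9=2, T12=3, T7=1, T1=4, T4=1, T6=5, T11=2. Every pair that conflicts lands in different frequencies.

6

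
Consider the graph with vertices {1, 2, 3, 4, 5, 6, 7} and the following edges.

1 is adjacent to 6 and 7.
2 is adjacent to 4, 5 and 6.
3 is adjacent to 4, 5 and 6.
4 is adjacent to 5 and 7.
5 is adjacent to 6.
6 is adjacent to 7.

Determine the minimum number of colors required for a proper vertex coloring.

2, 5, 6 are pairwise adjacent, so at least 3 colors are needed.
3 colors suffice: color a → {4, 6}; color b → {5, 7}; color c → {1, 2, 3}. No two adjacent vertices share a color.

3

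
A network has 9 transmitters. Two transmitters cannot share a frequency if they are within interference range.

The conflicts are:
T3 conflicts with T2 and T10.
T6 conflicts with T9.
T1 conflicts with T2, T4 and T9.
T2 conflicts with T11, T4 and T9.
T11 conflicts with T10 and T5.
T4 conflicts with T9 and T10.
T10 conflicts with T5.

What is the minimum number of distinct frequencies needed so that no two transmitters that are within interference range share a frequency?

4

T1, T2, T4, T9 pairwise conflict, so at least 4 frequencies are needed.
4 frequencies suffice: T3=2, T6=1, T1=4, T2=1, T11=2, T4=3, T9=2, T10=1, T5=3. No two conflicting transmitters share a frequency.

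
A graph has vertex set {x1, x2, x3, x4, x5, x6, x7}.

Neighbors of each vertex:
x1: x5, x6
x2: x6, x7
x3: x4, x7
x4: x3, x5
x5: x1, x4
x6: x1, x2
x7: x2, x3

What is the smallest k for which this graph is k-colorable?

The cycle x2-x7-x3-x4-x5-x1-x6-x2 has odd length 7, so it cannot be 2-colored; at least 3 colors are needed.
A valid assignment using 3 colors: x1=1, x2=3, x3=2, x4=1, x5=2, x6=2, x7=1. No two adjacent vertices share a color.

3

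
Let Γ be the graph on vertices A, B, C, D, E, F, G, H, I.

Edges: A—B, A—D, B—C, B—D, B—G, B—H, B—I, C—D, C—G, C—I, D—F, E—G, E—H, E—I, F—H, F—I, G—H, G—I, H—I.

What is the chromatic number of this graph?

4

E, G, H, I are pairwise adjacent (a clique of size 4), so at least 4 colors are needed.
4 colors suffice: color 1 → {B, E, F}; color 2 → {D, I}; color 3 → {A, C, H}; color 4 → {G}. Each edge has distinct colors on its endpoints.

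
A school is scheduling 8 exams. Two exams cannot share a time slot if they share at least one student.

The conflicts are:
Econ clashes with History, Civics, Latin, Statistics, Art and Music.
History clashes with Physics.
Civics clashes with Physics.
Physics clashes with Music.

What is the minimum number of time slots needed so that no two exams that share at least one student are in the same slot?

2

Econ and Latin conflict, so at least 2 time slots are needed.
2 time slots suffice: Econ=1, History=2, Civics=2, Latin=2, Statistics=2, Art=2, Physics=1, Music=2. No two conflicting exams share a time slot.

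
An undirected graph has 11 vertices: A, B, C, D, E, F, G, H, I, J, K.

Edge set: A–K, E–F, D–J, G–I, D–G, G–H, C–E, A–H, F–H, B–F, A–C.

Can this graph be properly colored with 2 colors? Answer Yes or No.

The cycle A-H-F-E-C-A has odd length 5, so it cannot be 2-colored; at least 3 colors are needed.
So 2 colors are not enough.

No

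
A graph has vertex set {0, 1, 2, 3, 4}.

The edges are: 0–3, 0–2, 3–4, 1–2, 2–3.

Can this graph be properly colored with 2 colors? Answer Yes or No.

0, 2, 3 are mutually adjacent, so at least 3 colors are needed.
So 2 colors are not enough.

No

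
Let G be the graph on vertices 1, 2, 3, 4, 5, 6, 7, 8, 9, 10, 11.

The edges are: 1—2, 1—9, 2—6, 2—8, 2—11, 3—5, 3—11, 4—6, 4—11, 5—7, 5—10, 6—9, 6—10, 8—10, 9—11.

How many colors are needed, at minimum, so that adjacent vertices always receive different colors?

2

5 and 10 are adjacent, so at least 2 colors are needed.
2 colors suffice: 1=red, 2=blue, 3=blue, 4=blue, 5=red, 6=red, 7=blue, 8=red, 9=blue, 10=blue, 11=red. Every edge joins two different colors.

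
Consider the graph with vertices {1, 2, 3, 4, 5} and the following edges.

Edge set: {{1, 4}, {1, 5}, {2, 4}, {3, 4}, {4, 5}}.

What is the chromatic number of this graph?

3

1, 4, 5 are pairwise adjacent, so at least 3 colors are needed.
A valid assignment using 3 colors: 1=c, 2=b, 3=b, 4=a, 5=b. Every edge joins two different colors.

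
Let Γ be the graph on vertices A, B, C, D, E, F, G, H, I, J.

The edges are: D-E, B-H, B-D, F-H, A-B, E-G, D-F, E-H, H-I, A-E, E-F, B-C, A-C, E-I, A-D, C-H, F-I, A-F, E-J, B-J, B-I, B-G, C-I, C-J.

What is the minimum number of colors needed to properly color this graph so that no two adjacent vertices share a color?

A, D, E, F are pairwise adjacent (a clique of size 4), so at least 4 colors are needed.
One proper 4-coloring: A=3, B=1, C=2, D=4, E=1, F=2, G=2, H=4, I=3, J=3. Each edge has distinct colors on its endpoints.

4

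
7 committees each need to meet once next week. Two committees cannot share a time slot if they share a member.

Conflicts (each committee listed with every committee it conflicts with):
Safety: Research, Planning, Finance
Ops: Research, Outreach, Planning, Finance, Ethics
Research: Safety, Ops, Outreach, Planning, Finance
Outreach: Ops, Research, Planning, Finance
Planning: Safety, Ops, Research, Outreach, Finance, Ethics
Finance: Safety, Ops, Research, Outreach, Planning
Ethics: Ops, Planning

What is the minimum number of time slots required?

Ops, Research, Outreach, Planning, Finance pairwise conflict, so at least 5 time slots are needed.
5 time slots suffice: Safety=2, Ops=2, Research=3, Outreach=5, Planning=1, Finance=4, Ethics=3. No two conflicting committees share a time slot.

5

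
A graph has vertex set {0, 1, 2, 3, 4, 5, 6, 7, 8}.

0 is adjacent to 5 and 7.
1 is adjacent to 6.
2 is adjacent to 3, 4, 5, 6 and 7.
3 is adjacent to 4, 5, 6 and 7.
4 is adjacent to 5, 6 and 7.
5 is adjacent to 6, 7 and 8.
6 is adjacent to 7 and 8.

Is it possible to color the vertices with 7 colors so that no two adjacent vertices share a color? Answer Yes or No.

The chromatic number is 6. 2, 3, 4, 5, 6, 7 are pairwise adjacent (a clique of size 6), so at least 6 colors are needed.
6 colors suffice: color a → {0, 6}; color b → {1, 5}; color c → {7, 8}; color d → {3}; color e → {2}; color f → {4}.
Since 7 ≥ 6, a proper 7-coloring certainly exists.

Yes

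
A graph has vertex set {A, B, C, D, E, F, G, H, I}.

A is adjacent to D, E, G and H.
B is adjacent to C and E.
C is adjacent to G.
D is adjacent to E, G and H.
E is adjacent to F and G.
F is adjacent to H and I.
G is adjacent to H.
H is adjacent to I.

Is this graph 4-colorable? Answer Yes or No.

Yes

The chromatic number is 4. A, D, E, G are mutually adjacent (a clique of size 4), so at least 4 colors are needed.
A valid assignment using 4 colors: A=3, B=2, C=1, D=4, E=1, F=2, G=2, H=1, I=3.
That is already a proper 4-coloring.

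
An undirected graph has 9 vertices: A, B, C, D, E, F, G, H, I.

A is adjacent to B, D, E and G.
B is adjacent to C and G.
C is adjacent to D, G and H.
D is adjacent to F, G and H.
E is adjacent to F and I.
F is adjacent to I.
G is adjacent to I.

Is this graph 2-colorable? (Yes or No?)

No

E, F, I are mutually adjacent, so at least 3 colors are needed.
So 2 colors are not enough.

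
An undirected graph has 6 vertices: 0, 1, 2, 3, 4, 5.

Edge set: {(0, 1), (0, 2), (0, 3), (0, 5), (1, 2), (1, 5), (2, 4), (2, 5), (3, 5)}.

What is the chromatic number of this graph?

0, 1, 2, 5 are mutually adjacent (a clique of size 4), so at least 4 colors are needed.
4 colors suffice: color red → {2, 3}; color blue → {0, 4}; color green → {5}; color yellow → {1}. No two adjacent vertices share a color.

4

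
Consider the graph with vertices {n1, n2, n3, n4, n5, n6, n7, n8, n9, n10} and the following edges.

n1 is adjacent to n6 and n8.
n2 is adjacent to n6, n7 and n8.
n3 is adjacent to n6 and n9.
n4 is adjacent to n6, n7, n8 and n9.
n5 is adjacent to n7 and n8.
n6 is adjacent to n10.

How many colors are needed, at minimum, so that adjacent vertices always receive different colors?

n3 and n9 are adjacent, so at least 2 colors are needed.
2 colors suffice: color red → {n6, n7, n8, n9}; color blue → {n1, n2, n3, n4, n5, n10}. Every edge joins two different colors.

2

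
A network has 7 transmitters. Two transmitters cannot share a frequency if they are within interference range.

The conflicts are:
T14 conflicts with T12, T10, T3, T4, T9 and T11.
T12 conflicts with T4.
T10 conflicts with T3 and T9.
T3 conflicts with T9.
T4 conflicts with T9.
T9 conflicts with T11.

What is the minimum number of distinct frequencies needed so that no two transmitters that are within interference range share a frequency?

T14, T10, T3, T9 are mutually in conflict, so at least 4 frequencies are needed.
A valid assignment using 4 frequencies: T14=1, T12=2, T10=3, T3=4, T4=3, T9=2, T11=3. Every pair that conflicts lands in different frequencies.

4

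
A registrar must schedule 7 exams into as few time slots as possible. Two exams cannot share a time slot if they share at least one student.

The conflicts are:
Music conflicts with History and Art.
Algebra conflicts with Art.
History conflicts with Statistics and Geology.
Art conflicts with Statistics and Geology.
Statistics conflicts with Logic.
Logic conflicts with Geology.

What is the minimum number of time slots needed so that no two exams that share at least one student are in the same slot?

2

History and Geology conflict, so at least 2 time slots are needed.
2 time slots suffice: time slot 1 → {History, Art, Logic}; time slot 2 → {Music, Algebra, Statistics, Geology}. Every pair that conflicts lands in different time slots.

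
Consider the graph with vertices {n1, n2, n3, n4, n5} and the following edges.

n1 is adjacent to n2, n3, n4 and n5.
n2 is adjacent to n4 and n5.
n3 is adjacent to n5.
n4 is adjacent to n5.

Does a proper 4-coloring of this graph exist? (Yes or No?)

The chromatic number is 4. n1, n2, n4, n5 form a clique, so at least 4 colors are needed.
A valid assignment using 4 colors: n1=2, n2=4, n3=3, n4=3, n5=1.
That is already a proper 4-coloring.

Yes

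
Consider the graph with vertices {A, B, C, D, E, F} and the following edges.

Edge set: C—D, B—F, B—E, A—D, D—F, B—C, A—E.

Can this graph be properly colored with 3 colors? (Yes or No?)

The chromatic number is 3. The cycle A-D-C-B-E-A has odd length 5, so it cannot be 2-colored; at least 3 colors are needed.
One proper 3-coloring: A=3, B=1, C=2, D=1, E=2, F=2.
That is already a proper 3-coloring.

Yes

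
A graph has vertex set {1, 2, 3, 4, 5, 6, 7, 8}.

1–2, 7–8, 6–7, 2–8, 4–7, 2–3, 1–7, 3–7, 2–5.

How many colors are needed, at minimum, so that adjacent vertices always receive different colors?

1 and 7 are adjacent, so at least 2 colors are needed.
2 colors suffice: 1=blue, 2=red, 3=blue, 4=blue, 5=blue, 6=blue, 7=red, 8=blue. No two adjacent vertices share a color.

2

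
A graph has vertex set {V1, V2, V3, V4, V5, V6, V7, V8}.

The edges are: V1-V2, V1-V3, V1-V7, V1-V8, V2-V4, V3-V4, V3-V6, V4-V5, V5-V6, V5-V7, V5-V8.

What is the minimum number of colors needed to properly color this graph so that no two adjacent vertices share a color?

3

The cycle V1-V3-V4-V5-V8-V1 has odd length 5, so it cannot be 2-colored; at least 3 colors are needed.
3 colors suffice: V1=red, V2=green, V3=green, V4=blue, V5=red, V6=blue, V7=blue, V8=blue. No two adjacent vertices share a color.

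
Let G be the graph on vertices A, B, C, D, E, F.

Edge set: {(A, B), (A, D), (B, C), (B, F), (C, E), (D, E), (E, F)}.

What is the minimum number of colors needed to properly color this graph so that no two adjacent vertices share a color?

3

The cycle B-F-E-D-A-B has odd length 5, so it cannot be 2-colored; at least 3 colors are needed.
3 colors suffice: color 1 → {B, E}; color 2 → {C, D, F}; color 3 → {A}. No two adjacent vertices share a color.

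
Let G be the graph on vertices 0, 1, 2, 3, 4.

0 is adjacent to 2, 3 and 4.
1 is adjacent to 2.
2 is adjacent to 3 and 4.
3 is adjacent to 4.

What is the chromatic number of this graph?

4

0, 2, 3, 4 are mutually adjacent (a clique of size 4), so at least 4 colors are needed.
A valid assignment using 4 colors: 0=c, 1=b, 2=a, 3=d, 4=b. Every edge joins two different colors.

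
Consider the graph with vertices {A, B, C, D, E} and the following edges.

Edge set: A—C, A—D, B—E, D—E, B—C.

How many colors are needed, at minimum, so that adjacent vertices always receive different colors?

The cycle B-C-A-D-E-B has odd length 5, so it cannot be 2-colored; at least 3 colors are needed.
A valid assignment using 3 colors: A=1, B=2, C=3, D=2, E=1. No two adjacent vertices share a color.

3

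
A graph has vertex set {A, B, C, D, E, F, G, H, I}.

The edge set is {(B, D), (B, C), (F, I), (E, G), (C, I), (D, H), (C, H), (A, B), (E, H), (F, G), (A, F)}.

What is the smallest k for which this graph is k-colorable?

The cycle F-I-C-B-A-F has odd length 5, so it cannot be 2-colored; at least 3 colors are needed.
3 colors suffice: A=3, B=2, C=1, D=1, E=1, F=1, G=2, H=2, I=2. Every edge joins two different colors.

3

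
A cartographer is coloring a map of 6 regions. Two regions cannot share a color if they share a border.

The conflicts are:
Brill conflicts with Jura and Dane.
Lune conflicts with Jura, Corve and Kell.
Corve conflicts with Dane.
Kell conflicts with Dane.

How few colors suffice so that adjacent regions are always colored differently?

The cycle Dane-Corve-Lune-Jura-Brill-Dane has odd length 5, so it cannot be 2-colored; at least 3 colors are needed.
3 colors suffice: color 1 → {Lune, Dane}; color 2 → {Brill, Corve, Kell}; color 3 → {Jura}. No two conflicting regions share a color.

3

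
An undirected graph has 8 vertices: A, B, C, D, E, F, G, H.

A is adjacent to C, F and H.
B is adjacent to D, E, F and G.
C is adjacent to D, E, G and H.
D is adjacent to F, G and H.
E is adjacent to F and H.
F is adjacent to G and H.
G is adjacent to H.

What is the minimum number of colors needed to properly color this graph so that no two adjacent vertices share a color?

D, F, G, H are mutually adjacent (a clique of size 4), so at least 4 colors are needed.
4 colors suffice: color red → {B, H}; color blue → {C, F}; color green → {A, D, E}; color yellow → {G}. Each edge has distinct colors on its endpoints.

4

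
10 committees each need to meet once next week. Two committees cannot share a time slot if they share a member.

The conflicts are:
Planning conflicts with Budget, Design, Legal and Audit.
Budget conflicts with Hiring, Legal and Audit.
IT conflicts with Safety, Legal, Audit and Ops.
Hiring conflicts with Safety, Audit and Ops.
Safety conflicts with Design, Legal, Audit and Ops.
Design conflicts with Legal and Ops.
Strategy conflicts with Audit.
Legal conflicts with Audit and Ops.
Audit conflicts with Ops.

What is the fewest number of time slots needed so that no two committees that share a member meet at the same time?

IT, Safety, Legal, Audit, Ops are mutually in conflict, so at least 5 time slots are needed.
5 time slots suffice: time slot 1 → {Design, Audit}; time slot 2 → {Hiring, Strategy, Legal}; time slot 3 → {Budget, Ops}; time slot 4 → {Planning, Safety}; time slot 5 → {IT}. Each listed conflict is separated.

5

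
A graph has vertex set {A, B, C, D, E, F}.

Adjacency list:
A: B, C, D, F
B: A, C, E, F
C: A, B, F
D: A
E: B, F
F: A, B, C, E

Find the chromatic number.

A, B, C, F are mutually adjacent (a clique of size 4), so at least 4 colors are needed.
4 colors suffice: color 1 → {D, F}; color 2 → {A, E}; color 3 → {B}; color 4 → {C}. No two adjacent vertices share a color.

4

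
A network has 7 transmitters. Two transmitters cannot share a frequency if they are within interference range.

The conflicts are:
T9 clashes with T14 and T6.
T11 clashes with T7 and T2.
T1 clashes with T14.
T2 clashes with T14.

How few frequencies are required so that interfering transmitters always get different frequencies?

2

T9 and T6 conflict, so at least 2 frequencies are needed.
2 frequencies suffice: T9=2, T11=1, T7=2, T1=2, T2=2, T14=1, T6=1. Each listed conflict is separated.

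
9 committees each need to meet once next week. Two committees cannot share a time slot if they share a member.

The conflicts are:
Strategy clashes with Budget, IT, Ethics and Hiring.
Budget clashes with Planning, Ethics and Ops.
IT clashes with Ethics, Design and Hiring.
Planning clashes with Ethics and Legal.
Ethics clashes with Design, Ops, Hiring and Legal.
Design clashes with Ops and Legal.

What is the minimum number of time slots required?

4

Strategy, IT, Ethics, Hiring pairwise conflict, so at least 4 time slots are needed.
A valid assignment using 4 time slots: Strategy=3, Budget=2, IT=4, Planning=4, Ethics=1, Design=2, Ops=3, Hiring=2, Legal=3. No two conflicting committees share a time slot.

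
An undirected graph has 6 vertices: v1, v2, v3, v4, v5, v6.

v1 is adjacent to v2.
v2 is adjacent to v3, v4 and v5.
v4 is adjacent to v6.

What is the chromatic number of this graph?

2

v4 and v6 are adjacent, so at least 2 colors are needed.
2 colors suffice: color red → {v2, v6}; color blue → {v1, v3, v4, v5}. Every edge joins two different colors.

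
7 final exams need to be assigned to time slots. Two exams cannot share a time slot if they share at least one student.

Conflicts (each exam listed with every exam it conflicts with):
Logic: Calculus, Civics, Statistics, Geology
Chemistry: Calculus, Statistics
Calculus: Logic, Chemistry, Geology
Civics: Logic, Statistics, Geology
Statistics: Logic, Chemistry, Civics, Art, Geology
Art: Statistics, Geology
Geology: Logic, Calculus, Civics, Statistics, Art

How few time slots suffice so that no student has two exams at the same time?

4

Logic, Civics, Statistics, Geology are mutually in conflict, so at least 4 time slots are needed.
4 time slots suffice: time slot 1 → {Chemistry, Geology}; time slot 2 → {Calculus, Statistics}; time slot 3 → {Logic, Art}; time slot 4 → {Civics}. No two conflicting exams share a time slot.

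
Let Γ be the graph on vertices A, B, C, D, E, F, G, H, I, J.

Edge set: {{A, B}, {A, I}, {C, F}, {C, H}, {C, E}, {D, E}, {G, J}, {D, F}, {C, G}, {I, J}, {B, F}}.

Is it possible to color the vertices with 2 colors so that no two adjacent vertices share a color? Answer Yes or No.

No

The cycle G-C-F-B-A-I-J-G has odd length 7, so it cannot be 2-colored; at least 3 colors are needed.
So 2 colors are not enough.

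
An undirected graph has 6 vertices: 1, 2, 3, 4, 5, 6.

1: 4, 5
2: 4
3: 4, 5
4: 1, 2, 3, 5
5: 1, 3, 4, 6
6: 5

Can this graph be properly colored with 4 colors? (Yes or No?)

Yes

The chromatic number is 3. 1, 4, 5 form a triangle, so at least 3 colors are needed.
A valid assignment using 3 colors: 1=green, 2=red, 3=green, 4=blue, 5=red, 6=blue.
Since 4 ≥ 3, a proper 4-coloring certainly exists.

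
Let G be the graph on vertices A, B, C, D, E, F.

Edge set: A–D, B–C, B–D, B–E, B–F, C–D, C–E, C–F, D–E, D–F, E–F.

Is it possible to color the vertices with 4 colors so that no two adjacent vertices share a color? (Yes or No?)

B, C, D, E, F are pairwise adjacent (a clique of size 5), so at least 5 colors are needed.
So 4 colors are not enough.

No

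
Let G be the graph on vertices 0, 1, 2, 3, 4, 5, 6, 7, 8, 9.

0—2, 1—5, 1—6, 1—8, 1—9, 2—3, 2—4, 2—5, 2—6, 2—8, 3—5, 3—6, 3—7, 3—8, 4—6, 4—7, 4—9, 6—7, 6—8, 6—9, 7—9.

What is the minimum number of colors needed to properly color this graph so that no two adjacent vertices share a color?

4

2, 3, 6, 8 are pairwise adjacent (a clique of size 4), so at least 4 colors are needed.
4 colors suffice: color red → {0, 5, 6}; color blue → {1, 2, 7}; color green → {3, 4}; color yellow → {8, 9}. Each edge has distinct colors on its endpoints.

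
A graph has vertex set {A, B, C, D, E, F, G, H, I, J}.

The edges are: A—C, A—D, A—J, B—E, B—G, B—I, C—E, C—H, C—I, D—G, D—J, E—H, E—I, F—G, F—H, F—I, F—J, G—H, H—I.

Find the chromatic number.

4

C, E, H, I are mutually adjacent (a clique of size 4), so at least 4 colors are needed.
4 colors suffice: color red → {A, G, I}; color blue → {B, D, H}; color green → {E, F}; color yellow → {C, J}. Every edge joins two different colors.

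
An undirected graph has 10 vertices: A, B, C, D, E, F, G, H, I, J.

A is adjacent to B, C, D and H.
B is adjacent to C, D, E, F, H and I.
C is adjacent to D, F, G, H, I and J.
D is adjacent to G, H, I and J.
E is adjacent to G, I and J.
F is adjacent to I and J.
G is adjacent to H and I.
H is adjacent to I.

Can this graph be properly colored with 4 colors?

B, C, D, H, I form a clique, so at least 5 colors are needed.
So 4 colors are not enough.

No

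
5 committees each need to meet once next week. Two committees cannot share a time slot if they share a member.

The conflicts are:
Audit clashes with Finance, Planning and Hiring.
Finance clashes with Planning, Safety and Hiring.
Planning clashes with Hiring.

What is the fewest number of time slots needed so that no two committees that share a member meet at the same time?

4

Audit, Finance, Planning, Hiring pairwise conflict, so at least 4 time slots are needed.
4 time slots suffice: time slot 1 → {Finance}; time slot 2 → {Planning, Safety}; time slot 3 → {Audit}; time slot 4 → {Hiring}. Every pair that conflicts lands in different time slots.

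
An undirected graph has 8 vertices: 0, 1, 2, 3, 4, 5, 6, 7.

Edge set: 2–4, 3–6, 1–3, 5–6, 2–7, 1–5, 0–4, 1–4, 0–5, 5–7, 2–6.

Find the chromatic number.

The cycle 5-0-4-2-7-5 has odd length 5, so it cannot be 2-colored; at least 3 colors are needed.
3 colors suffice: color a → {3, 4, 5}; color b → {0, 1, 6, 7}; color c → {2}. Each edge has distinct colors on its endpoints.

3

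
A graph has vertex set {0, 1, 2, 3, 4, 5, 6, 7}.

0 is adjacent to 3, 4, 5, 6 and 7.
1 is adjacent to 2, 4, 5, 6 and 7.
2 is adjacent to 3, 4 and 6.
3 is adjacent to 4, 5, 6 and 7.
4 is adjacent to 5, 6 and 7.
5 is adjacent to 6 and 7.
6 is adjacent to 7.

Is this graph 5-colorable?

0, 3, 4, 5, 6, 7 form a clique, so at least 6 colors are needed.
So 5 colors are not enough.

No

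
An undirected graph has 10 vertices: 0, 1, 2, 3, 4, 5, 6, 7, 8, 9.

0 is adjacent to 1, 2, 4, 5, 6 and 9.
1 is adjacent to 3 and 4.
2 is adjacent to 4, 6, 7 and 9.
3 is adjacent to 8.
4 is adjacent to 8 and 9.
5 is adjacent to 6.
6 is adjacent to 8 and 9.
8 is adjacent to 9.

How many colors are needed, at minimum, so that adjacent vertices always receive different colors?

0, 2, 4, 9 are mutually adjacent (a clique of size 4), so at least 4 colors are needed.
A valid assignment using 4 colors: 0=red, 1=green, 2=green, 3=blue, 4=blue, 5=green, 6=blue, 7=red, 8=red, 9=yellow. Each edge has distinct colors on its endpoints.

4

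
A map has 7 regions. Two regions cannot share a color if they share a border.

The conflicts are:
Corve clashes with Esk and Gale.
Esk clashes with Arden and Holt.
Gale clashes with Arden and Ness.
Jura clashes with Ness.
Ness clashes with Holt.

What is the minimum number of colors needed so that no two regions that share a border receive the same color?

The cycle Holt-Esk-Arden-Gale-Ness-Holt has odd length 5, so it cannot be 2-colored; at least 3 colors are needed.
3 colors suffice: color 1 → {Esk, Ness}; color 2 → {Gale, Jura, Holt}; color 3 → {Corve, Arden}. Every pair that conflicts lands in different colors.

3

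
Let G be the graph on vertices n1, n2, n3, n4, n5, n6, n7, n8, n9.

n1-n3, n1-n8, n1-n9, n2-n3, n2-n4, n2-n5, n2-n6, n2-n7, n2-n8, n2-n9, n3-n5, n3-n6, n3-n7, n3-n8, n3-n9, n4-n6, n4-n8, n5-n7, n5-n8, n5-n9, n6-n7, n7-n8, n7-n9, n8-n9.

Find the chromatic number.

6

n2, n3, n5, n7, n8, n9 are mutually adjacent (a clique of size 6), so at least 6 colors are needed.
A valid assignment using 6 colors: n1=2, n2=2, n3=1, n4=1, n5=6, n6=3, n7=4, n8=3, n9=5. Every edge joins two different colors.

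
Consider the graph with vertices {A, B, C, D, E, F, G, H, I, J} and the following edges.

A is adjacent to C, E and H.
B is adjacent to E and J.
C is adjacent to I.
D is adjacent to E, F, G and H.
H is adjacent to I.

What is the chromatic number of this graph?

A and C are adjacent, so at least 2 colors are needed.
2 colors suffice: color 1 → {A, B, D, I}; color 2 → {C, E, F, G, H, J}. Each edge has distinct colors on its endpoints.

2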